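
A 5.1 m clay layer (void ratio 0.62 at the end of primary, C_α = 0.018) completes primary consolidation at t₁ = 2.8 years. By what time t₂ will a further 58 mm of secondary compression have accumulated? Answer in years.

t₂ ≈ 29.6 years

S_s = C_α·H/(1+e_p)·log₁₀(t₂/t₁) ⇒ log₁₀(t₂/t₁) = S_s·(1+e_p)/(C_α·H).
log₁₀(t₂/t₁) = 0.058 × (1+0.62) / (0.018×5.1) = 1.024
t₂ = t₁ × 10^1.024 = 2.8 × 10.56 = 29.56 years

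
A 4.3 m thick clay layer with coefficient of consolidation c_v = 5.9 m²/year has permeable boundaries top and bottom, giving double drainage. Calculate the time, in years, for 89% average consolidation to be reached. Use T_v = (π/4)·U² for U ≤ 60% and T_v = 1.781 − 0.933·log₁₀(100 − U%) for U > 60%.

t ≈ 0.634 years

Drainage path length: H_d = H/2 = 2.15 m (double drainage).
U > 60%: T_v = 1.781 − 0.933·log₁₀(100 − 89) = 0.80938.
t = T_v·H_d²/c_v = 0.80938×2.15²/5.9 = 0.6341 years.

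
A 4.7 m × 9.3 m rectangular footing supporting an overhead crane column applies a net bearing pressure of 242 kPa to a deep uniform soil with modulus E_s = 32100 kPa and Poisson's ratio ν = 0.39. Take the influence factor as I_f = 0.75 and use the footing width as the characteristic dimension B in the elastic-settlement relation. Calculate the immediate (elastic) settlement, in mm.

S_e ≈ 22.5 mm

Immediate (elastic) settlement: S_e = q·B·(1−ν²)/E_s · I_f.
S_e = 242 × 4.7 × (1 − 0.39²) / 32100 × 0.75
    = 242 × 4.7 × 0.8479 / 32100 × 0.75
    = 0.02253 m = 22.53 mm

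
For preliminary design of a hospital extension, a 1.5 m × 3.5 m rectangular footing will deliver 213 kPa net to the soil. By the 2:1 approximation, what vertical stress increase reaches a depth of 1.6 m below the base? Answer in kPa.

By the 2:1 method the load spreads at 1 horizontal : 2 vertical, so at depth z the loaded area has grown by z in each plan dimension:
Δσ = qBL/((B+z)(L+z)) = 213×1.5×3.5/((1.5+1.6)(3.5+1.6)) = 70.731 kPa

Δσ_z ≈ 70.7 kPa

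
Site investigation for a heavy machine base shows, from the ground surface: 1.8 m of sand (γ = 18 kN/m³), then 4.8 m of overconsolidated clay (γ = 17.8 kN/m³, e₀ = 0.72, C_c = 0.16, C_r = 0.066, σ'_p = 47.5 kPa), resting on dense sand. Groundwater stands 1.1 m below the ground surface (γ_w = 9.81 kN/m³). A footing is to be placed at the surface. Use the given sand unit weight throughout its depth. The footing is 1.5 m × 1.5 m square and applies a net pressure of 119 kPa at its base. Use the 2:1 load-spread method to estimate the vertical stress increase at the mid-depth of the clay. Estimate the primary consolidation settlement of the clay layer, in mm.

Mid-depth of clay below the ground surface: z = 1.8 + 4.8/2 = 4.2 m.
Total vertical stress at mid-clay: σ_v = 18×1.8 + 17.8×2.4 = 75.12 kPa.
Pore pressure: u = 9.81×(4.2 − 1.1) = 30.411 kPa.
Initial effective stress: σ'_0 = σ_v − u = 75.12 − 30.411 = 44.709 kPa.
Stress increase at mid-clay by the 2:1 spreading method:
Δσ = qBL/((B+z)(L+z)) = 119×1.5×1.5/((1.5+4.2)(1.5+4.2)) = 8.241 kPa
Final effective stress: σ'_f = 44.709 + 8.241 = 52.95 kPa.
σ'_f = 52.95 > σ'_p = 47.5 kPa, so the stress path crosses the preconsolidation pressure — recompression up to σ'_p, then virgin compression beyond:
S_c = H/(1+e₀)·[C_r·log₁₀(σ'_p/σ'_0) + C_c·log₁₀(σ'_f/σ'_p)]
    = 4.8/1.72 × [0.066×log₁₀(47.5/44.709) + 0.16×log₁₀(52.95/47.5)]
    = 2.7907 × [0.0017357 + 0.0075476] = 0.02591 m

S_c ≈ 25.9 mm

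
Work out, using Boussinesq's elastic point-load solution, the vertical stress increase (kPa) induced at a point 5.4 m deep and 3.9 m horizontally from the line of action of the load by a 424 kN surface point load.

Δσ_z ≈ 2.43 kPa

Boussinesq vertical stress below a point load on an elastic half-space:
Δσ_z = 3P/(2πz²) · [1 + (r/z)²]^(−5/2)
r/z = 3.9/5.4 = 0.72222; [1+(r/z)²]^(−5/2) = 0.35014.
Δσ_z = 3×424/(2π×5.4²) × 0.35014 = 6.9426 × 0.35014 = 2.431 kPa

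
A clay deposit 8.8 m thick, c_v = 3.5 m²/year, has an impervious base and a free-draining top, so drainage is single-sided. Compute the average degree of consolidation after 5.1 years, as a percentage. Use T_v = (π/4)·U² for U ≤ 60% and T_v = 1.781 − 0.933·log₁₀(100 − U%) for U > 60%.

Drainage path length: H_d = H = 8.8 m (single drainage).
T_v = c_v·t/H_d² = 3.5×5.1/8.8² = 0.2305.
T_v = 0.2305 corresponds to the U ≤ 60% branch:
U = √(4T_v/π) = 0.5417

U ≈ 54.2 %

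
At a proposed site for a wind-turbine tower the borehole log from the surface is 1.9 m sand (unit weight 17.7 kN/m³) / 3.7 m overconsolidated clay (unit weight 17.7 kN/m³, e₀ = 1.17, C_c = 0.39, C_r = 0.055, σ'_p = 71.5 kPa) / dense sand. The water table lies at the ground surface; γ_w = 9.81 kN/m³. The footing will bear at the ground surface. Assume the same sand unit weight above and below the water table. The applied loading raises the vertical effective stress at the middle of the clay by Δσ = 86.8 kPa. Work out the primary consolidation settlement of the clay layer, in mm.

Mid-depth of clay below the ground surface: z = 1.9 + 3.7/2 = 3.75 m.
Total vertical stress at mid-clay: σ_v = 17.7×1.9 + 17.7×1.85 = 66.375 kPa.
Pore pressure: u = 9.81×(3.75 − 0) = 36.788 kPa.
Initial effective stress: σ'_0 = σ_v − u = 66.375 − 36.788 = 29.587 kPa.
Final effective stress: σ'_f = 29.587 + 86.8 = 116.39 kPa.
σ'_f = 116.39 > σ'_p = 71.5 kPa, so the stress path crosses the preconsolidation pressure — recompression up to σ'_p, then virgin compression beyond:
S_c = H/(1+e₀)·[C_r·log₁₀(σ'_p/σ'_0) + C_c·log₁₀(σ'_f/σ'_p)]
    = 3.7/2.17 × [0.055×log₁₀(71.5/29.587) + 0.39×log₁₀(116.39/71.5)]
    = 1.7051 × [0.021076 + 0.082528] = 0.1767 m

S_c ≈ 177 mm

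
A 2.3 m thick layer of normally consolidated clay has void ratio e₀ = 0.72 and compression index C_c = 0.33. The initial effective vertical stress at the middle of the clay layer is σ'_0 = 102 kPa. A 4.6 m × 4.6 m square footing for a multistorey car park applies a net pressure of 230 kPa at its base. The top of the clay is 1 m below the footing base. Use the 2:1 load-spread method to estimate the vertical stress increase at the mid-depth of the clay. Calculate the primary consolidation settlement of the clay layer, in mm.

S_c ≈ 137 mm

Mid-depth of clay below the footing base: z = 1 + 2.3/2 = 2.15 m.
Stress increase at mid-clay by the 2:1 spreading method:
Δσ = qBL/((B+z)(L+z)) = 230×4.6×4.6/((4.6+2.15)(4.6+2.15)) = 106.82 kPa
Final effective stress: σ'_f = σ'_0 + Δσ = 102 + 106.82 = 208.82 kPa.
Normally consolidated clay, so the full stress increment lies on the virgin compression line:
S_c = C_c·H/(1+e₀)·log₁₀(σ'_f/σ'_0) = 0.33×2.3/(1+0.72)×log₁₀(208.82/102)
    = 0.44128 × 0.31117 = 0.1373 m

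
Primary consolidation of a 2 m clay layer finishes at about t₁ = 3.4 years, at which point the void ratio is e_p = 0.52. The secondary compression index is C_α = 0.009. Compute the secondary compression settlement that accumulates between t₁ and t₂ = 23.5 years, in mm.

Secondary compression: S_s = C_α·H/(1+e_p)·log₁₀(t₂/t₁)
S_s = 0.009×2/(1+0.52)×log₁₀(23.5/3.4)
    = 0.01184 × 0.8396 = 0.009943 m

S_s ≈ 9.94 mm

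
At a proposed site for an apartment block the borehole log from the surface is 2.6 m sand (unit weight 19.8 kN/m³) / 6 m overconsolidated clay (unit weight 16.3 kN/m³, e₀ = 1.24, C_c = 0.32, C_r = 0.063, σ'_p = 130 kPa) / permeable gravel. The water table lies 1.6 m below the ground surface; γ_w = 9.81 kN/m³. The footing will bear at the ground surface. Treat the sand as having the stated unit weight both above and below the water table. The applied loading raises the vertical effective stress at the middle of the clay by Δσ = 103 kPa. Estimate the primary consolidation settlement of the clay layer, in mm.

S_c ≈ 142 mm

Mid-depth of clay below the ground surface: z = 2.6 + 6/2 = 5.6 m.
Total vertical stress at mid-clay: σ_v = 19.8×2.6 + 16.3×3 = 100.38 kPa.
Pore pressure: u = 9.81×(5.6 − 1.6) = 39.24 kPa.
Initial effective stress: σ'_0 = σ_v − u = 100.38 − 39.24 = 61.14 kPa.
Final effective stress: σ'_f = 61.14 + 103 = 164.14 kPa.
σ'_f = 164.14 > σ'_p = 130 kPa, so the stress path crosses the preconsolidation pressure — recompression up to σ'_p, then virgin compression beyond:
S_c = H/(1+e₀)·[C_r·log₁₀(σ'_p/σ'_0) + C_c·log₁₀(σ'_f/σ'_p)]
    = 6/2.24 × [0.063×log₁₀(130/61.14) + 0.32×log₁₀(164.14/130)]
    = 2.6786 × [0.02064 + 0.032407] = 0.1421 m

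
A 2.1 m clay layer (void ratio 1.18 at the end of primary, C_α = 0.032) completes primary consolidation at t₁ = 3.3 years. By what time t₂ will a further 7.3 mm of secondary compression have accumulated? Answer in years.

t₂ ≈ 5.69 years

S_s = C_α·H/(1+e_p)·log₁₀(t₂/t₁) ⇒ log₁₀(t₂/t₁) = S_s·(1+e_p)/(C_α·H).
log₁₀(t₂/t₁) = 0.0073 × (1+1.18) / (0.032×2.1) = 0.2368
t₂ = t₁ × 10^0.2368 = 3.3 × 1.725 = 5.693 years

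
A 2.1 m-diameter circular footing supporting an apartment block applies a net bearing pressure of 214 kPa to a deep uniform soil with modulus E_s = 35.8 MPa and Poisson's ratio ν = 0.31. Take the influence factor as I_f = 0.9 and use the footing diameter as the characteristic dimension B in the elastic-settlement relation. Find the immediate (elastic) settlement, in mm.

S_e ≈ 10.2 mm

Immediate (elastic) settlement: S_e = q·B·(1−ν²)/E_s · I_f.
E_s = 35.8 MPa = 35800 kPa.
S_e = 214 × 2.1 × (1 − 0.31²) / 35800 × 0.9
    = 214 × 2.1 × 0.9039 / 35800 × 0.9
    = 0.01021 m = 10.21 mm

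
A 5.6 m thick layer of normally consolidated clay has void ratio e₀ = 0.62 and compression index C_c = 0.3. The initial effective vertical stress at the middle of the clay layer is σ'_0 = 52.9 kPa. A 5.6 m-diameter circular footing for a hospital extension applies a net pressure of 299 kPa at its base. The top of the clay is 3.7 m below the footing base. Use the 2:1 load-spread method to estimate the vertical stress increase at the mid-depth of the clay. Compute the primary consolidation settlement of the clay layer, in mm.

S_c ≈ 357 mm

Mid-depth of clay below the footing base: z = 3.7 + 5.6/2 = 6.5 m.
Stress increase at mid-clay by the 2:1 spreading method:
Δσ ≈ qD²/(D+z)² = 299×5.6²/(5.6+6.5)² = 64.044 kPa
Final effective stress: σ'_f = σ'_0 + Δσ = 52.9 + 64.044 = 116.94 kPa.
Normally consolidated clay, so the full stress increment lies on the virgin compression line:
S_c = C_c·H/(1+e₀)·log₁₀(σ'_f/σ'_0) = 0.3×5.6/(1+0.62)×log₁₀(116.94/52.9)
    = 1.037 × 0.34451 = 0.3573 m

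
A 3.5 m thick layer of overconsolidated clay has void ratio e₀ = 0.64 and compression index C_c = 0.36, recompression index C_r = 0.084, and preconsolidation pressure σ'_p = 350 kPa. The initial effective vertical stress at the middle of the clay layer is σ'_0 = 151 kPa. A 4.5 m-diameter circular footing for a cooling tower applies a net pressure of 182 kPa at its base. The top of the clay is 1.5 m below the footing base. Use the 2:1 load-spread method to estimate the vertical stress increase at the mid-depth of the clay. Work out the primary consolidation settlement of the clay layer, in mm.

Mid-depth of clay below the footing base: z = 1.5 + 3.5/2 = 3.25 m.
Stress increase at mid-clay by the 2:1 spreading method:
Δσ ≈ qD²/(D+z)² = 182×4.5²/(4.5+3.25)² = 61.361 kPa
Final effective stress: σ'_f = 151 + 61.361 = 212.36 kPa.
σ'_f = 212.36 ≤ σ'_p = 350 kPa, so the clay remains overconsolidated and only the recompression index applies:
S_c = C_r·H/(1+e₀)·log₁₀(σ'_f/σ'_0) = 0.084×3.5/1.64×log₁₀(212.36/151)
    = 0.17926 × 0.1481 = 0.02655 m

S_c ≈ 26.5 mm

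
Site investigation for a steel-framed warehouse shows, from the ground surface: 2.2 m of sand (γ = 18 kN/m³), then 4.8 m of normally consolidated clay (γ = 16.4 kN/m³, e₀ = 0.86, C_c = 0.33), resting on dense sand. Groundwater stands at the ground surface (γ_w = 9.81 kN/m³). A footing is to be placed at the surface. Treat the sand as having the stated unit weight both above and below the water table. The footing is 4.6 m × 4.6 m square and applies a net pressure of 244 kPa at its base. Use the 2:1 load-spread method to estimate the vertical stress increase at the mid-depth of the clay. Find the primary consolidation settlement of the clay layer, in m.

Mid-depth of clay below the ground surface: z = 2.2 + 4.8/2 = 4.6 m.
Total vertical stress at mid-clay: σ_v = 18×2.2 + 16.4×2.4 = 78.96 kPa.
Pore pressure: u = 9.81×(4.6 − 0) = 45.126 kPa.
Initial effective stress: σ'_0 = σ_v − u = 78.96 − 45.126 = 33.834 kPa.
Stress increase at mid-clay by the 2:1 spreading method:
Δσ = qBL/((B+z)(L+z)) = 244×4.6×4.6/((4.6+4.6)(4.6+4.6)) = 61 kPa
Final effective stress: σ'_f = σ'_0 + Δσ = 33.834 + 61 = 94.834 kPa.
Normally consolidated clay, so the full stress increment lies on the virgin compression line:
S_c = C_c·H/(1+e₀)·log₁₀(σ'_f/σ'_0) = 0.33×4.8/(1+0.86)×log₁₀(94.834/33.834)
    = 0.85161 × 0.44761 = 0.3812 m

S_c ≈ 0.381 m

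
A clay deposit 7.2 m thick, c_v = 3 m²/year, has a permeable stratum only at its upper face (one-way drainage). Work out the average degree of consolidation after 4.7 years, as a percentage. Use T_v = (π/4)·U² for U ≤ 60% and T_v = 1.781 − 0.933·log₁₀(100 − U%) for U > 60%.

Drainage path length: H_d = H = 7.2 m (single drainage).
T_v = c_v·t/H_d² = 3×4.7/7.2² = 0.27199.
T_v = 0.27199 corresponds to the U ≤ 60% branch:
U = √(4T_v/π) = 0.5885

U ≈ 58.8 %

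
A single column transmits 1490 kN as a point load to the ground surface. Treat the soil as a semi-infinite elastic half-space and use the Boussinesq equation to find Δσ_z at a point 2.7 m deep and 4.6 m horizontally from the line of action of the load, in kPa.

Boussinesq vertical stress below a point load on an elastic half-space:
Δσ_z = 3P/(2πz²) · [1 + (r/z)²]^(−5/2)
r/z = 4.6/2.7 = 1.7037; [1+(r/z)²]^(−5/2) = 0.033236.
Δσ_z = 3×1490/(2π×2.7²) × 0.033236 = 97.589 × 0.033236 = 3.243 kPa

Δσ_z ≈ 3.24 kPa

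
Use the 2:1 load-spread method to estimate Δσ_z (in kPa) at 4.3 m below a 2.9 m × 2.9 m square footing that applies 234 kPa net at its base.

Δσ_z ≈ 38 kPa

By the 2:1 method the load spreads at 1 horizontal : 2 vertical, so at depth z the loaded area has grown by z in each plan dimension:
Δσ = qBL/((B+z)(L+z)) = 234×2.9×2.9/((2.9+4.3)(2.9+4.3)) = 37.962 kPa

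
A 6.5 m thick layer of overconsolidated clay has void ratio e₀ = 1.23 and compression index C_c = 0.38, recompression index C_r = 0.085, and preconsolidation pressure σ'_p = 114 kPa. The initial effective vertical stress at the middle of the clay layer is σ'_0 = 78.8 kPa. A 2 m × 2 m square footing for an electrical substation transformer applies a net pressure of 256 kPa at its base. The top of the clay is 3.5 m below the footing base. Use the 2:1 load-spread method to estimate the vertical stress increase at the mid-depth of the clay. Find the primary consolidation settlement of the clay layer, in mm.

S_c ≈ 16.9 mm

Mid-depth of clay below the footing base: z = 3.5 + 6.5/2 = 6.75 m.
Stress increase at mid-clay by the 2:1 spreading method:
Δσ = qBL/((B+z)(L+z)) = 256×2×2/((2+6.75)(2+6.75)) = 13.375 kPa
Final effective stress: σ'_f = 78.8 + 13.375 = 92.175 kPa.
σ'_f = 92.175 ≤ σ'_p = 114 kPa, so the clay remains overconsolidated and only the recompression index applies:
S_c = C_r·H/(1+e₀)·log₁₀(σ'_f/σ'_0) = 0.085×6.5/2.23×log₁₀(92.175/78.8)
    = 0.24776 × 0.068087 = 0.01687 m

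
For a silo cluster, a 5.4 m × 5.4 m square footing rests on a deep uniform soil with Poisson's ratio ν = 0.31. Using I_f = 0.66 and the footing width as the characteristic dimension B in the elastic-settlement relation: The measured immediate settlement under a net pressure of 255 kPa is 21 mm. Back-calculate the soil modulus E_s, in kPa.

E_s ≈ 39100 kPa

S_e = q·B·(1−ν²)/E_s · I_f  ⇒  E_s = q·B·(1−ν²)·I_f / S_e.
E_s = 255 × 5.4 × 0.9039 × 0.66 / 0.021 = 39120 kPa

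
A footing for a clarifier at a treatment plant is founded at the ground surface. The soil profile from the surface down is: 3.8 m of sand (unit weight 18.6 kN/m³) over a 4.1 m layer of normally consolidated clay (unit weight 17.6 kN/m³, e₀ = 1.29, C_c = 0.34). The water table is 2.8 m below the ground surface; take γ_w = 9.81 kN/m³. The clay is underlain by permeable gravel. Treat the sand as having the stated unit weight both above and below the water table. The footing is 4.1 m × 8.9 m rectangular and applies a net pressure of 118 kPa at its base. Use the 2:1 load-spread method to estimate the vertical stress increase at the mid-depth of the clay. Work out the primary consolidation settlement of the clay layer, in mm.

S_c ≈ 85.5 mm

Mid-depth of clay below the ground surface: z = 3.8 + 4.1/2 = 5.85 m.
Total vertical stress at mid-clay: σ_v = 18.6×3.8 + 17.6×2.05 = 106.76 kPa.
Pore pressure: u = 9.81×(5.85 − 2.8) = 29.921 kPa.
Initial effective stress: σ'_0 = σ_v − u = 106.76 − 29.921 = 76.839 kPa.
Stress increase at mid-clay by the 2:1 spreading method:
Δσ = qBL/((B+z)(L+z)) = 118×4.1×8.9/((4.1+5.85)(8.9+5.85)) = 29.339 kPa
Final effective stress: σ'_f = σ'_0 + Δσ = 76.839 + 29.339 = 106.18 kPa.
Normally consolidated clay, so the full stress increment lies on the virgin compression line:
S_c = C_c·H/(1+e₀)·log₁₀(σ'_f/σ'_0) = 0.34×4.1/(1+1.29)×log₁₀(106.18/76.839)
    = 0.60873 × 0.14046 = 0.0855 m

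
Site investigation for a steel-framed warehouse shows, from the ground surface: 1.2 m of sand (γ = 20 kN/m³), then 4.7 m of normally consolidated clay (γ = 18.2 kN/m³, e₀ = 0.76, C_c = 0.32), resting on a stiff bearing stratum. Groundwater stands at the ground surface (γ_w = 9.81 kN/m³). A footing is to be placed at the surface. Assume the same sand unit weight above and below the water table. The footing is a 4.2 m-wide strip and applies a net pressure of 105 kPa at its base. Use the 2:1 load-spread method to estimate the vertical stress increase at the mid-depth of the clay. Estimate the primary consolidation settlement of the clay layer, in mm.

S_c ≈ 380 mm

Mid-depth of clay below the ground surface: z = 1.2 + 4.7/2 = 3.55 m.
Total vertical stress at mid-clay: σ_v = 20×1.2 + 18.2×2.35 = 66.77 kPa.
Pore pressure: u = 9.81×(3.55 − 0) = 34.825 kPa.
Initial effective stress: σ'_0 = σ_v − u = 66.77 − 34.825 = 31.945 kPa.
Stress increase at mid-clay by the 2:1 spreading method:
Δσ = qB/(B+z) = 105×4.2/(4.2+3.55) = 56.903 kPa
Final effective stress: σ'_f = σ'_0 + Δσ = 31.945 + 56.903 = 88.848 kPa.
Normally consolidated clay, so the full stress increment lies on the virgin compression line:
S_c = C_c·H/(1+e₀)·log₁₀(σ'_f/σ'_0) = 0.32×4.7/(1+0.76)×log₁₀(88.848/31.945)
    = 0.85455 × 0.44424 = 0.3796 m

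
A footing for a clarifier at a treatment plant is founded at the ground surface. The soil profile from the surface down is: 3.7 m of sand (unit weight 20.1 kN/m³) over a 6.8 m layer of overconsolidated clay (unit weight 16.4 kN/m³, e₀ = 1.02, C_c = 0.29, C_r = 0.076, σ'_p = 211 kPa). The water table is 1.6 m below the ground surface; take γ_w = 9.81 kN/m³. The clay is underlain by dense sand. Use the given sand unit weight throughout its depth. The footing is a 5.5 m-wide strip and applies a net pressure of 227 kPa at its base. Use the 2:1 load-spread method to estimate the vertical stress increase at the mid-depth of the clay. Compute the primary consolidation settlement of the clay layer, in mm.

S_c ≈ 92.6 mm

Mid-depth of clay below the ground surface: z = 3.7 + 6.8/2 = 7.1 m.
Total vertical stress at mid-clay: σ_v = 20.1×3.7 + 16.4×3.4 = 130.13 kPa.
Pore pressure: u = 9.81×(7.1 − 1.6) = 53.955 kPa.
Initial effective stress: σ'_0 = σ_v − u = 130.13 − 53.955 = 76.175 kPa.
Stress increase at mid-clay by the 2:1 spreading method:
Δσ = qB/(B+z) = 227×5.5/(5.5+7.1) = 99.087 kPa
Final effective stress: σ'_f = 76.175 + 99.087 = 175.26 kPa.
σ'_f = 175.26 ≤ σ'_p = 211 kPa, so the clay remains overconsolidated and only the recompression index applies:
S_c = C_r·H/(1+e₀)·log₁₀(σ'_f/σ'_0) = 0.076×6.8/2.02×log₁₀(175.26/76.175)
    = 0.25584 × 0.36187 = 0.09258 m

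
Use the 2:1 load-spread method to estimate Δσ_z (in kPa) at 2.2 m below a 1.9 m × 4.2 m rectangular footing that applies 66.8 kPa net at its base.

By the 2:1 method the load spreads at 1 horizontal : 2 vertical, so at depth z the loaded area has grown by z in each plan dimension:
Δσ = qBL/((B+z)(L+z)) = 66.8×1.9×4.2/((1.9+2.2)(4.2+2.2)) = 20.315 kPa

Δσ_z ≈ 20.3 kPa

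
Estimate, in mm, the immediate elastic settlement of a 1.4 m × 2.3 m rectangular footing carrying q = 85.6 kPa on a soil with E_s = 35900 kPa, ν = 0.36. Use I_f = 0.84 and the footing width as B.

Immediate (elastic) settlement: S_e = q·B·(1−ν²)/E_s · I_f.
S_e = 85.6 × 1.4 × (1 − 0.36²) / 35900 × 0.84
    = 85.6 × 1.4 × 0.8704 / 35900 × 0.84
    = 0.002441 m = 2.441 mm

S_e ≈ 2.44 mm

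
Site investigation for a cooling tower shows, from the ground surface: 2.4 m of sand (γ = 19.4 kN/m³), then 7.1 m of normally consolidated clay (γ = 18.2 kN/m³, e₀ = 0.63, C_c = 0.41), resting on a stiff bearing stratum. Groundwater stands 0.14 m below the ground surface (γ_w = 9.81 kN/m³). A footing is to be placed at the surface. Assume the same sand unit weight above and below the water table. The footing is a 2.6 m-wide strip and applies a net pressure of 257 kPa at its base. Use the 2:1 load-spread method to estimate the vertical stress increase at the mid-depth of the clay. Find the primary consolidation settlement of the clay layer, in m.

S_c ≈ 0.693 m

Mid-depth of clay below the ground surface: z = 2.4 + 7.1/2 = 5.95 m.
Total vertical stress at mid-clay: σ_v = 19.4×2.4 + 18.2×3.55 = 111.17 kPa.
Pore pressure: u = 9.81×(5.95 − 0.14) = 56.996 kPa.
Initial effective stress: σ'_0 = σ_v − u = 111.17 − 56.996 = 54.174 kPa.
Stress increase at mid-clay by the 2:1 spreading method:
Δσ = qB/(B+z) = 257×2.6/(2.6+5.95) = 78.152 kPa
Final effective stress: σ'_f = σ'_0 + Δσ = 54.174 + 78.152 = 132.33 kPa.
Normally consolidated clay, so the full stress increment lies on the virgin compression line:
S_c = C_c·H/(1+e₀)·log₁₀(σ'_f/σ'_0) = 0.41×7.1/(1+0.63)×log₁₀(132.33/54.174)
    = 1.7859 × 0.38787 = 0.6927 m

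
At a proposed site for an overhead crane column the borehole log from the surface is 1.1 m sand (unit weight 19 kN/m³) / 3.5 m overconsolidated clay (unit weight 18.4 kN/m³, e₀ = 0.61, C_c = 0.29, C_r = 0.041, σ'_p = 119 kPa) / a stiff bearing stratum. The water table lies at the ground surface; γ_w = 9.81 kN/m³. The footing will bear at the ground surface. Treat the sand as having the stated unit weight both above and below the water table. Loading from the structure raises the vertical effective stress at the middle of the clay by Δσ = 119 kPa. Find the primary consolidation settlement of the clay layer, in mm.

S_c ≈ 113 mm

Mid-depth of clay below the ground surface: z = 1.1 + 3.5/2 = 2.85 m.
Total vertical stress at mid-clay: σ_v = 19×1.1 + 18.4×1.75 = 53.1 kPa.
Pore pressure: u = 9.81×(2.85 − 0) = 27.959 kPa.
Initial effective stress: σ'_0 = σ_v − u = 53.1 − 27.959 = 25.141 kPa.
Final effective stress: σ'_f = 25.141 + 119 = 144.14 kPa.
σ'_f = 144.14 > σ'_p = 119 kPa, so the stress path crosses the preconsolidation pressure — recompression up to σ'_p, then virgin compression beyond:
S_c = H/(1+e₀)·[C_r·log₁₀(σ'_p/σ'_0) + C_c·log₁₀(σ'_f/σ'_p)]
    = 3.5/1.61 × [0.041×log₁₀(119/25.141) + 0.29×log₁₀(144.14/119)]
    = 2.1739 × [0.027682 + 0.024139] = 0.1127 m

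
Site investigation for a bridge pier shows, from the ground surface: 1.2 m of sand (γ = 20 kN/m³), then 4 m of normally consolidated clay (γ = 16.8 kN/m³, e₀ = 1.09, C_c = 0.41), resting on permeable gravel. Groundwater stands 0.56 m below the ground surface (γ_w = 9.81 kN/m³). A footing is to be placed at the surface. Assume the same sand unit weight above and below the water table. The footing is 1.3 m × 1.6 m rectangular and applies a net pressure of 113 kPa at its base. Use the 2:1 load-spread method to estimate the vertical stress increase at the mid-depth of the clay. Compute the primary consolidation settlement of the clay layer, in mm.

S_c ≈ 101 mm

Mid-depth of clay below the ground surface: z = 1.2 + 4/2 = 3.2 m.
Total vertical stress at mid-clay: σ_v = 20×1.2 + 16.8×2 = 57.6 kPa.
Pore pressure: u = 9.81×(3.2 − 0.56) = 25.898 kPa.
Initial effective stress: σ'_0 = σ_v − u = 57.6 − 25.898 = 31.702 kPa.
Stress increase at mid-clay by the 2:1 spreading method:
Δσ = qBL/((B+z)(L+z)) = 113×1.3×1.6/((1.3+3.2)(1.6+3.2)) = 10.881 kPa
Final effective stress: σ'_f = σ'_0 + Δσ = 31.702 + 10.881 = 42.583 kPa.
Normally consolidated clay, so the full stress increment lies on the virgin compression line:
S_c = C_c·H/(1+e₀)·log₁₀(σ'_f/σ'_0) = 0.41×4/(1+1.09)×log₁₀(42.583/31.702)
    = 0.78469 × 0.12815 = 0.1006 m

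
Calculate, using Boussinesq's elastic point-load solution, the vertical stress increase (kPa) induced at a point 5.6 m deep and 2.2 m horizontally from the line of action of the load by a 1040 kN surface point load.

Boussinesq vertical stress below a point load on an elastic half-space:
Δσ_z = 3P/(2πz²) · [1 + (r/z)²]^(−5/2)
r/z = 2.2/5.6 = 0.39286; [1+(r/z)²]^(−5/2) = 0.6985.
Δσ_z = 3×1040/(2π×5.6²) × 0.6985 = 15.834 × 0.6985 = 11.06 kPa

Δσ_z ≈ 11.1 kPa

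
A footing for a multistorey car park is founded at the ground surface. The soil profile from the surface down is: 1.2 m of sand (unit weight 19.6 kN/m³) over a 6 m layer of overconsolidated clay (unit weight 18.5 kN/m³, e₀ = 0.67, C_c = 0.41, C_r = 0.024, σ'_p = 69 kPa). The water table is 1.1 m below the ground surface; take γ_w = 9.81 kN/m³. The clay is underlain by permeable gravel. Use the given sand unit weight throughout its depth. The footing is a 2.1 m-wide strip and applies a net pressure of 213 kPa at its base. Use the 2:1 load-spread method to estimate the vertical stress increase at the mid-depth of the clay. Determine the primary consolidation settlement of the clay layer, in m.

S_c ≈ 0.365 m

Mid-depth of clay below the ground surface: z = 1.2 + 6/2 = 4.2 m.
Total vertical stress at mid-clay: σ_v = 19.6×1.2 + 18.5×3 = 79.02 kPa.
Pore pressure: u = 9.81×(4.2 − 1.1) = 30.411 kPa.
Initial effective stress: σ'_0 = σ_v − u = 79.02 − 30.411 = 48.609 kPa.
Stress increase at mid-clay by the 2:1 spreading method:
Δσ = qB/(B+z) = 213×2.1/(2.1+4.2) = 71 kPa
Final effective stress: σ'_f = 48.609 + 71 = 119.61 kPa.
σ'_f = 119.61 > σ'_p = 69 kPa, so the stress path crosses the preconsolidation pressure — recompression up to σ'_p, then virgin compression beyond:
S_c = H/(1+e₀)·[C_r·log₁₀(σ'_p/σ'_0) + C_c·log₁₀(σ'_f/σ'_p)]
    = 6/1.67 × [0.024×log₁₀(69/48.609) + 0.41×log₁₀(119.61/69)]
    = 3.5928 × [0.0036512 + 0.097957] = 0.3651 m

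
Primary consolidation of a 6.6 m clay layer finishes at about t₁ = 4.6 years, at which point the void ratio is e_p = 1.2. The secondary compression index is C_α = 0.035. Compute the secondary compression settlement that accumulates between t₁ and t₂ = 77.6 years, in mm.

Secondary compression: S_s = C_α·H/(1+e_p)·log₁₀(t₂/t₁)
S_s = 0.035×6.6/(1+1.2)×log₁₀(77.6/4.6)
    = 0.105 × 1.227 = 0.1288 m

S_s ≈ 129 mm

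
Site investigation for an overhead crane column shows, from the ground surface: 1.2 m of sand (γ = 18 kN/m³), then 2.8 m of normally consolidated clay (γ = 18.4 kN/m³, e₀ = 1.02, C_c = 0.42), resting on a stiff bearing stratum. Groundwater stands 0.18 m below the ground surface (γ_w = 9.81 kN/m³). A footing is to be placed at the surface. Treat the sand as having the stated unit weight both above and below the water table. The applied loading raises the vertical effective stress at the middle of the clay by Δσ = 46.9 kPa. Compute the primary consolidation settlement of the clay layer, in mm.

Mid-depth of clay below the ground surface: z = 1.2 + 2.8/2 = 2.6 m.
Total vertical stress at mid-clay: σ_v = 18×1.2 + 18.4×1.4 = 47.36 kPa.
Pore pressure: u = 9.81×(2.6 − 0.18) = 23.74 kPa.
Initial effective stress: σ'_0 = σ_v − u = 47.36 − 23.74 = 23.62 kPa.
Final effective stress: σ'_f = σ'_0 + Δσ = 23.62 + 46.9 = 70.52 kPa.
Normally consolidated clay, so the full stress increment lies on the virgin compression line:
S_c = C_c·H/(1+e₀)·log₁₀(σ'_f/σ'_0) = 0.42×2.8/(1+1.02)×log₁₀(70.52/23.62)
    = 0.58218 × 0.47503 = 0.2766 m

S_c ≈ 277 mm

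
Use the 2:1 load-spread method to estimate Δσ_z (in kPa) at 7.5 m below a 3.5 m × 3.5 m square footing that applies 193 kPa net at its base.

Δσ_z ≈ 19.5 kPa

By the 2:1 method the load spreads at 1 horizontal : 2 vertical, so at depth z the loaded area has grown by z in each plan dimension:
Δσ = qBL/((B+z)(L+z)) = 193×3.5×3.5/((3.5+7.5)(3.5+7.5)) = 19.539 kPa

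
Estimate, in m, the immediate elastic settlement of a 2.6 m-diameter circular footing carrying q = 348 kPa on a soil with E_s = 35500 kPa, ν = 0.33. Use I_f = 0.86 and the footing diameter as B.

Immediate (elastic) settlement: S_e = q·B·(1−ν²)/E_s · I_f.
S_e = 348 × 2.6 × (1 − 0.33²) / 35500 × 0.86
    = 348 × 2.6 × 0.8911 / 35500 × 0.86
    = 0.01953 m

S_e ≈ 0.0195 m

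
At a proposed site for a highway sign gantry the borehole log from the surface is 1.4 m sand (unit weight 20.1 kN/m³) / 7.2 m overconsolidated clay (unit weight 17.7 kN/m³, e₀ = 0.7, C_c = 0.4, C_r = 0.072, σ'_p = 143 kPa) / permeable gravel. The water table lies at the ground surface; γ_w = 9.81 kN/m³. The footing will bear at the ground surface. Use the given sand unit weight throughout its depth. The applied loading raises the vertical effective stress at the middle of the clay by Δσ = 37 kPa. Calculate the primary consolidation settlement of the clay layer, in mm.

Mid-depth of clay below the ground surface: z = 1.4 + 7.2/2 = 5 m.
Total vertical stress at mid-clay: σ_v = 20.1×1.4 + 17.7×3.6 = 91.86 kPa.
Pore pressure: u = 9.81×(5 − 0) = 49.05 kPa.
Initial effective stress: σ'_0 = σ_v − u = 91.86 − 49.05 = 42.81 kPa.
Final effective stress: σ'_f = 42.81 + 37 = 79.81 kPa.
σ'_f = 79.81 ≤ σ'_p = 143 kPa, so the clay remains overconsolidated and only the recompression index applies:
S_c = C_r·H/(1+e₀)·log₁₀(σ'_f/σ'_0) = 0.072×7.2/1.7×log₁₀(79.81/42.81)
    = 0.30494 × 0.27051 = 0.08249 m

S_c ≈ 82.5 mm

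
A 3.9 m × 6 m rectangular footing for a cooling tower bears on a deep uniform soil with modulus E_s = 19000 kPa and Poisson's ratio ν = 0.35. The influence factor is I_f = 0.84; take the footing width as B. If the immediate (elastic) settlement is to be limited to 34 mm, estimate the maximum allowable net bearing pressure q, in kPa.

S_e = q·B·(1−ν²)/E_s · I_f  ⇒  q = S_e·E_s / (B·(1−ν²)·I_f).
q = 0.034 × 19000 / (3.9 × 0.8775 × 0.84) = 224.7 kPa

q ≈ 225 kPa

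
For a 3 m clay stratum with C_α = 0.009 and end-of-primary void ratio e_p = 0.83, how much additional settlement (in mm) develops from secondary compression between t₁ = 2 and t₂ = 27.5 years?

Secondary compression: S_s = C_α·H/(1+e_p)·log₁₀(t₂/t₁)
S_s = 0.009×3/(1+0.83)×log₁₀(27.5/2)
    = 0.01475 × 1.138 = 0.01679 m

S_s ≈ 16.8 mm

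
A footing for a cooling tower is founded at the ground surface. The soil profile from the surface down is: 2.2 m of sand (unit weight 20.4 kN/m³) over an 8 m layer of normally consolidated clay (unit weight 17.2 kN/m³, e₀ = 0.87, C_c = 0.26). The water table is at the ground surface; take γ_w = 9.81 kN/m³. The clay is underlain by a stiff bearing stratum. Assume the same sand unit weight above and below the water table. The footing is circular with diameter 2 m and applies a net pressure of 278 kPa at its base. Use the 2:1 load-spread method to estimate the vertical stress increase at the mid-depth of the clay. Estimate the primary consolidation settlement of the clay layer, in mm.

Mid-depth of clay below the ground surface: z = 2.2 + 8/2 = 6.2 m.
Total vertical stress at mid-clay: σ_v = 20.4×2.2 + 17.2×4 = 113.68 kPa.
Pore pressure: u = 9.81×(6.2 − 0) = 60.822 kPa.
Initial effective stress: σ'_0 = σ_v − u = 113.68 − 60.822 = 52.858 kPa.
Stress increase at mid-clay by the 2:1 spreading method:
Δσ ≈ qD²/(D+z)² = 278×2²/(2+6.2)² = 16.538 kPa
Final effective stress: σ'_f = σ'_0 + Δσ = 52.858 + 16.538 = 69.396 kPa.
Normally consolidated clay, so the full stress increment lies on the virgin compression line:
S_c = C_c·H/(1+e₀)·log₁₀(σ'_f/σ'_0) = 0.26×8/(1+0.87)×log₁₀(69.396/52.858)
    = 1.1123 × 0.11822 = 0.1315 m

S_c ≈ 131 mm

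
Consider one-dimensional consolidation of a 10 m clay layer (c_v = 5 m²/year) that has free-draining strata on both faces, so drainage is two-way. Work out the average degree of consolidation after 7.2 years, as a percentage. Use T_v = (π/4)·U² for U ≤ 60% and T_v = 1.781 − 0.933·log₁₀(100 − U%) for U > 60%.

U ≈ 97.7 %

Drainage path length: H_d = H/2 = 5 m (double drainage).
T_v = c_v·t/H_d² = 5×7.2/5² = 1.44.
T_v = 1.44 corresponds to the U > 60% branch:
U = 1 − 10^((1.781 − T_v)/0.933)/100 = 0.9768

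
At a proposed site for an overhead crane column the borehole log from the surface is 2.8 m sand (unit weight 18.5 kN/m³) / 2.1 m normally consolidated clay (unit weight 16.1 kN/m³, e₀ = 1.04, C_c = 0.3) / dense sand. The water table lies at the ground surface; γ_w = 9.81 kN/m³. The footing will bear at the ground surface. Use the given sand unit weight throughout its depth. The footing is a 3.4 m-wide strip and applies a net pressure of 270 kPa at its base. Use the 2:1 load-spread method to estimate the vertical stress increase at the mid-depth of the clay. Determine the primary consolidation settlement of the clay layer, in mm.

Mid-depth of clay below the ground surface: z = 2.8 + 2.1/2 = 3.85 m.
Total vertical stress at mid-clay: σ_v = 18.5×2.8 + 16.1×1.05 = 68.705 kPa.
Pore pressure: u = 9.81×(3.85 − 0) = 37.769 kPa.
Initial effective stress: σ'_0 = σ_v − u = 68.705 − 37.769 = 30.936 kPa.
Stress increase at mid-clay by the 2:1 spreading method:
Δσ = qB/(B+z) = 270×3.4/(3.4+3.85) = 126.62 kPa
Final effective stress: σ'_f = σ'_0 + Δσ = 30.936 + 126.62 = 157.56 kPa.
Normally consolidated clay, so the full stress increment lies on the virgin compression line:
S_c = C_c·H/(1+e₀)·log₁₀(σ'_f/σ'_0) = 0.3×2.1/(1+1.04)×log₁₀(157.56/30.936)
    = 0.30882 × 0.70698 = 0.2183 m

S_c ≈ 218 mm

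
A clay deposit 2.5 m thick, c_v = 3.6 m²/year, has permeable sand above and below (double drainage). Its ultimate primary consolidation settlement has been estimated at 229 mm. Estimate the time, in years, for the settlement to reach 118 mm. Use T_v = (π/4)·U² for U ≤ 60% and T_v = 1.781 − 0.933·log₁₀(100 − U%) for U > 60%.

Drainage path length: H_d = H/2 = 1.25 m (double drainage).
U = S(t)/S_ult = 118/229 = 0.5153.
U ≤ 60%: T_v = (π/4)·U² = (π/4)×0.51528² = 0.20854.
t = T_v·H_d²/c_v = 0.20854×1.25²/3.6 = 0.09051 years.

t ≈ 0.0905 years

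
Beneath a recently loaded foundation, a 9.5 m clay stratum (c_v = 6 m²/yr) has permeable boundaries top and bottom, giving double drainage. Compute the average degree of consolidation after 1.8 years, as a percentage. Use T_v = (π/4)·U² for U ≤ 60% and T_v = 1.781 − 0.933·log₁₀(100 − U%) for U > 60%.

Drainage path length: H_d = H/2 = 4.75 m (double drainage).
T_v = c_v·t/H_d² = 6×1.8/4.75² = 0.47867.
T_v = 0.47867 corresponds to the U > 60% branch:
U = 1 − 10^((1.781 − T_v)/0.933)/100 = 0.7512

U ≈ 75.1 %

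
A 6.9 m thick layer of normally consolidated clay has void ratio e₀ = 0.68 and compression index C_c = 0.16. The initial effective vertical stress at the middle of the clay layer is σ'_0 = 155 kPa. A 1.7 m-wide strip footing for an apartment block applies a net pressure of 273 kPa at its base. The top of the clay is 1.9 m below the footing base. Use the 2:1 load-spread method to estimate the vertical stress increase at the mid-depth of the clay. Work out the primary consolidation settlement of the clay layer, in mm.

S_c ≈ 101 mm

Mid-depth of clay below the footing base: z = 1.9 + 6.9/2 = 5.35 m.
Stress increase at mid-clay by the 2:1 spreading method:
Δσ = qB/(B+z) = 273×1.7/(1.7+5.35) = 65.83 kPa
Final effective stress: σ'_f = σ'_0 + Δσ = 155 + 65.83 = 220.83 kPa.
Normally consolidated clay, so the full stress increment lies on the virgin compression line:
S_c = C_c·H/(1+e₀)·log₁₀(σ'_f/σ'_0) = 0.16×6.9/(1+0.68)×log₁₀(220.83/155)
    = 0.65714 × 0.15373 = 0.101 m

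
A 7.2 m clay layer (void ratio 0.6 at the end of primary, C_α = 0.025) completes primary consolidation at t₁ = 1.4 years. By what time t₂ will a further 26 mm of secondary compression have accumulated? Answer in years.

t₂ ≈ 2.38 years

S_s = C_α·H/(1+e_p)·log₁₀(t₂/t₁) ⇒ log₁₀(t₂/t₁) = S_s·(1+e_p)/(C_α·H).
log₁₀(t₂/t₁) = 0.026 × (1+0.6) / (0.025×7.2) = 0.2311
t₂ = t₁ × 10^0.2311 = 1.4 × 1.703 = 2.384 years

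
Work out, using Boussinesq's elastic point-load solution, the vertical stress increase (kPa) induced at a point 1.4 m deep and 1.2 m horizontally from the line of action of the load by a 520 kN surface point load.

Boussinesq vertical stress below a point load on an elastic half-space:
Δσ_z = 3P/(2πz²) · [1 + (r/z)²]^(−5/2)
r/z = 1.2/1.4 = 0.85714; [1+(r/z)²]^(−5/2) = 0.25231.
Δσ_z = 3×520/(2π×1.4²) × 0.25231 = 126.67 × 0.25231 = 31.96 kPa

Δσ_z ≈ 32 kPa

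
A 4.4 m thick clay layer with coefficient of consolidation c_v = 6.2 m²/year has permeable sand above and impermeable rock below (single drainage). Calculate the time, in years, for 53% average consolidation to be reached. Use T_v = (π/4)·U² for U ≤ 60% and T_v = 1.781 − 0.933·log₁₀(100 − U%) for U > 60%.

Drainage path length: H_d = H = 4.4 m (single drainage).
U ≤ 60%: T_v = (π/4)·U² = (π/4)×0.53² = 0.22062.
t = T_v·H_d²/c_v = 0.22062×4.4²/6.2 = 0.6889 years.

t ≈ 0.689 years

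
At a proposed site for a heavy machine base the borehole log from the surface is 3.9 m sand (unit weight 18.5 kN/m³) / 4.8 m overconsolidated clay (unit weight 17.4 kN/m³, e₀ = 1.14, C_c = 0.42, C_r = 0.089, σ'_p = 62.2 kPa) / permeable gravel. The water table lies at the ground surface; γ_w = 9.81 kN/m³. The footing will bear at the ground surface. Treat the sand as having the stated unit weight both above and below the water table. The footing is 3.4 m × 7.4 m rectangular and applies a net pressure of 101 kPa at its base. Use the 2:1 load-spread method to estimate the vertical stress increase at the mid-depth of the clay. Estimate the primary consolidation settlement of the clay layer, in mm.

Mid-depth of clay below the ground surface: z = 3.9 + 4.8/2 = 6.3 m.
Total vertical stress at mid-clay: σ_v = 18.5×3.9 + 17.4×2.4 = 113.91 kPa.
Pore pressure: u = 9.81×(6.3 − 0) = 61.803 kPa.
Initial effective stress: σ'_0 = σ_v − u = 113.91 − 61.803 = 52.107 kPa.
Stress increase at mid-clay by the 2:1 spreading method:
Δσ = qBL/((B+z)(L+z)) = 101×3.4×7.4/((3.4+6.3)(7.4+6.3)) = 19.122 kPa
Final effective stress: σ'_f = 52.107 + 19.122 = 71.229 kPa.
σ'_f = 71.229 > σ'_p = 62.2 kPa, so the stress path crosses the preconsolidation pressure — recompression up to σ'_p, then virgin compression beyond:
S_c = H/(1+e₀)·[C_r·log₁₀(σ'_p/σ'_0) + C_c·log₁₀(σ'_f/σ'_p)]
    = 4.8/2.14 × [0.089×log₁₀(62.2/52.107) + 0.42×log₁₀(71.229/62.2)]
    = 2.243 × [0.0068436 + 0.024724] = 0.07081 m

S_c ≈ 70.8 mm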